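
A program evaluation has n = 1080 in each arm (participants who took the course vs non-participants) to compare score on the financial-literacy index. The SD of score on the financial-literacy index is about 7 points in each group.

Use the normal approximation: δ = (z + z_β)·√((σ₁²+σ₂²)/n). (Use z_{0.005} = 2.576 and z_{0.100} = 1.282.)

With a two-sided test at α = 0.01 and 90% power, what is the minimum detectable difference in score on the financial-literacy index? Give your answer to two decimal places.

Minimum detectable difference ≈ 1.16 points

δ = (z_{α/2} + z_β) · √((σ₁²+σ₂²)/n)
  = (2.576 + 1.282) · √(98/1080)
  = 3.858 · √0.09074
  = 3.858 · 0.3012
  = 1.1622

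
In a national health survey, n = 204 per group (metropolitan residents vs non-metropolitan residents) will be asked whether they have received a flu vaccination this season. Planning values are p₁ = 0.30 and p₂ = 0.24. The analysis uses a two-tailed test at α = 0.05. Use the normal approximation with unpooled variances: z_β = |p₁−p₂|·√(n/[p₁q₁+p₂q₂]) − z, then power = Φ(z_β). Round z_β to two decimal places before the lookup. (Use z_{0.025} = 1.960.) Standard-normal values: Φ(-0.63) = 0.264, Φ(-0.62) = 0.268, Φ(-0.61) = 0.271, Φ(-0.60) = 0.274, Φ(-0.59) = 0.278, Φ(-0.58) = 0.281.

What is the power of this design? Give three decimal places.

Power ≈ 0.278

z_β = |p₁−p₂|·√(n/[p₁q₁+p₂q₂]) − z_{α/2}
    = 0.06 · √(204/0.3924) − 1.960
    = 0.06 · 22.8008 − 1.960
    = 1.3680 − 1.960 = -0.5920 → -0.59
Power = Φ(-0.59) = 0.278.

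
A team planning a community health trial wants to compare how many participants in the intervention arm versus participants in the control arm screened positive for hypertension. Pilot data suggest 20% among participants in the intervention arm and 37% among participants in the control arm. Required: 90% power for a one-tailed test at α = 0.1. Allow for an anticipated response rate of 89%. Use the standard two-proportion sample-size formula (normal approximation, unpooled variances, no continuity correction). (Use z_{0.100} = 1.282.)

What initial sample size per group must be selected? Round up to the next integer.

n = 101 per group

n = (z_α + z_β)² · [p₁(1−p₁) + p₂(1−p₂)] / (p₁ − p₂)²
  = (1.282 + 1.282)² · (0.20·0.80 + 0.37·0.63) / (-0.17)²
  = (2.564)² · (0.1600 + 0.2331) / 0.0289
  = 6.5741 · 0.3931 / 0.0289
  = 89.42
Adjust for 89% response: 89.42 / 0.89 = 100.47.
Round up → n = 101 per group.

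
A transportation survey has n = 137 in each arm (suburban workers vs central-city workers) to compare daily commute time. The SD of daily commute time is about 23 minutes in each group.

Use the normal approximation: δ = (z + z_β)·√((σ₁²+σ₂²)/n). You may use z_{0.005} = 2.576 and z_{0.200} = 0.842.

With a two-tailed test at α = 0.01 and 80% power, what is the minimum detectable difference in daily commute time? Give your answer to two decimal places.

Minimum detectable difference ≈ 9.50 minutes

δ = (z_{α/2} + z_β) · √((σ₁²+σ₂²)/n)
  = (2.576 + 0.842) · √(1058/137)
  = 3.418 · √7.7226
  = 3.418 · 2.7790
  = 9.4985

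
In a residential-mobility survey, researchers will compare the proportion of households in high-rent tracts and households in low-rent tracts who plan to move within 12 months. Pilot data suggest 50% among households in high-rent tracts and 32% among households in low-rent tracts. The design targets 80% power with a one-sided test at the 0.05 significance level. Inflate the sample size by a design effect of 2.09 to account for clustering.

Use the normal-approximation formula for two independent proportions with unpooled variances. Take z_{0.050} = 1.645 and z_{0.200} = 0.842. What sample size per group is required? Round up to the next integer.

n = 187 per group

n = (z_α + z_β)² · [p₁(1−p₁) + p₂(1−p₂)] / (p₁ − p₂)²
  = (1.645 + 0.842)² · (0.50·0.50 + 0.32·0.68) / (0.18)²
  = (2.487)² · (0.2500 + 0.2176) / 0.0324
  = 6.1852 · 0.4676 / 0.0324
  = 89.26
Design effect: 2.09 × 89.26 = 186.56.
Round up → n = 187 per group.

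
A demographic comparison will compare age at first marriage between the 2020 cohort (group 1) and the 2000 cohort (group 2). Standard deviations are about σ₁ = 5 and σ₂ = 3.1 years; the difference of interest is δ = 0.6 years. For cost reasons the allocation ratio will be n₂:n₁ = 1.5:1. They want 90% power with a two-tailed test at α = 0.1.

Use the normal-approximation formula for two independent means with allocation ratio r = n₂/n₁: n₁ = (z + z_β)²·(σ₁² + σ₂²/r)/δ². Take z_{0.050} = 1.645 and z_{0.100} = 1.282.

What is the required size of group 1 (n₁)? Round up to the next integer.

n₁ = (z_{α/2} + z_β)² · (σ₁² + σ₂²/r) / δ²
   = (1.645 + 1.282)² · (5² + 3.1²/1.5) / 0.6²
   = 8.5673 · (25 + 6.4067) / 0.36
   = 8.5673 · 31.4067 / 0.36
   = 747.42
Round up → n₁ = 748; n₂ = r·n₁ = 1.5 × 748 = 1122.

n₁ = 748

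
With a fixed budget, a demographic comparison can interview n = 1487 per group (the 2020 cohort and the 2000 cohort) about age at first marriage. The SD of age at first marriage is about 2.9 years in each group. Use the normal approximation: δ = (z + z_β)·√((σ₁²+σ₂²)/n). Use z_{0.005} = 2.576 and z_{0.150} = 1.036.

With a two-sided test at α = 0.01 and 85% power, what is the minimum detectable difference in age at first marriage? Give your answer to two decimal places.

Minimum detectable difference ≈ 0.38 years

δ = (z_{α/2} + z_β) · √((σ₁²+σ₂²)/n)
  = (2.576 + 1.036) · √(16.82/1487)
  = 3.612 · √0.01131
  = 3.612 · 0.1064
  = 0.3842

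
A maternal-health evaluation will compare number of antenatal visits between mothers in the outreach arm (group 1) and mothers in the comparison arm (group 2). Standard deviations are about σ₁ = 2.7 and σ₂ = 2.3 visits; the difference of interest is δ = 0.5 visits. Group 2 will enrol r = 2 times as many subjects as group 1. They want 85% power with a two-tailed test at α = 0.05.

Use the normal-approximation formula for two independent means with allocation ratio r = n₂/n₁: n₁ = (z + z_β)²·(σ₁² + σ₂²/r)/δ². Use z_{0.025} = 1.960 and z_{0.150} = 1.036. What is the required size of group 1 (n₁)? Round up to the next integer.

n₁ = 357

n₁ = (z_{α/2} + z_β)² · (σ₁² + σ₂²/r) / δ²
   = (1.960 + 1.036)² · (2.7² + 2.3²/2) / 0.5²
   = 8.9760 · (7.29 + 2.645) / 0.25
   = 8.9760 · 9.935 / 0.25
   = 356.71
Round up → n₁ = 357; n₂ = r·n₁ = 2 × 357 = 714.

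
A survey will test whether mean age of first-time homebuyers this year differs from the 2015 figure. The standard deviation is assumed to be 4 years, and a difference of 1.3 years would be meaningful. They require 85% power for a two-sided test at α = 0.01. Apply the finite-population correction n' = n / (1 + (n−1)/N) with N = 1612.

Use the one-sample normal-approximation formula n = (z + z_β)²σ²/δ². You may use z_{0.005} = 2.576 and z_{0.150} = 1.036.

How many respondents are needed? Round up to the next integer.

n = (z_{α/2} + z_β)² · σ² / δ²
  = (2.576 + 1.036)² · 4² / 1.3²
  = 13.0465 · 16 / 1.69
  = 123.52
Finite-population correction (N = 1612): 123.52 / (1 + (123.52 − 1)/1612) = 114.79.
Round up → n = 115.

n = 115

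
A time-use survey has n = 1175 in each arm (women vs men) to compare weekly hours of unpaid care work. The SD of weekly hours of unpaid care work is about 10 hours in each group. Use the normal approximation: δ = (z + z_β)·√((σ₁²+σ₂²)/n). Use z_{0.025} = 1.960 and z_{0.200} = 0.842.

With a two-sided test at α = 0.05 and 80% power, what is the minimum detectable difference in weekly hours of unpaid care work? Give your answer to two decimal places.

δ = (z_{α/2} + z_β) · √((σ₁²+σ₂²)/n)
  = (1.960 + 0.842) · √(200/1175)
  = 2.802 · √0.17021
  = 2.802 · 0.4126
  = 1.1560

Minimum detectable difference ≈ 1.16 hours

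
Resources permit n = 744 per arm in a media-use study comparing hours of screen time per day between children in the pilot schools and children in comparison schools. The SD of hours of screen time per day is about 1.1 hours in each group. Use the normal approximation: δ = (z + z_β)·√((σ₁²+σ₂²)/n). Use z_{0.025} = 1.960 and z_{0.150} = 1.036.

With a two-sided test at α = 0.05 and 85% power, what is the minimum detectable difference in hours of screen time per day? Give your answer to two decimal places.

δ = (z_{α/2} + z_β) · √((σ₁²+σ₂²)/n)
  = (1.960 + 1.036) · √(2.42/744)
  = 2.996 · √0.00325
  = 2.996 · 0.0570
  = 0.1709

Minimum detectable difference ≈ 0.17 hours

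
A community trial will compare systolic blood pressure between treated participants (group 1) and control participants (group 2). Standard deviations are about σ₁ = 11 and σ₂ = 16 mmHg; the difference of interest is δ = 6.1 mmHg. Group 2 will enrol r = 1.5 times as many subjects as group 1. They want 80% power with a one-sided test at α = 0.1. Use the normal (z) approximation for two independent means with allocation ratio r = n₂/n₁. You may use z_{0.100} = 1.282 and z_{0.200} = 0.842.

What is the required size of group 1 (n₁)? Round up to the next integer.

n₁ = 36

n₁ = (z_α + z_β)² · (σ₁² + σ₂²/r) / δ²
   = (1.282 + 0.842)² · (11² + 16²/1.5) / 6.1²
   = 4.5114 · (121 + 170.6667) / 37.21
   = 4.5114 · 291.6667 / 37.21
   = 35.36
Round up → n₁ = 36; n₂ = r·n₁ = 1.5 × 36 = 54.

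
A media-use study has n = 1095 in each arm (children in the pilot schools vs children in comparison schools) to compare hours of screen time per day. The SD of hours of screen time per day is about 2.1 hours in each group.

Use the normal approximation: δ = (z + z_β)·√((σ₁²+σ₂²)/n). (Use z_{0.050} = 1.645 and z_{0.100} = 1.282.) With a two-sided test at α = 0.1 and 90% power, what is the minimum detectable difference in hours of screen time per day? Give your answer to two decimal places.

δ = (z_{α/2} + z_β) · √((σ₁²+σ₂²)/n)
  = (1.645 + 1.282) · √(8.82/1095)
  = 2.927 · √0.00805
  = 2.927 · 0.0897
  = 0.2627

Minimum detectable difference ≈ 0.26 hours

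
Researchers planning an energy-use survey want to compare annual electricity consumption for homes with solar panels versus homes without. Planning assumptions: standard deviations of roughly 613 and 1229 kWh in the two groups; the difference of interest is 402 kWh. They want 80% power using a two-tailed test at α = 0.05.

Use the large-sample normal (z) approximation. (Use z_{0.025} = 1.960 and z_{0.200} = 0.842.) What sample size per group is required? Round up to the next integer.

n = 92 per group

n = (z_{α/2} + z_β)² · (σ₁² + σ₂²) / δ²
  = (1.960 + 0.842)² · (613² + 1229² = 1886210) / 402²
  = 7.8512 · 1886210 / 161604
  = 91.64
Round up → n = 92 per group.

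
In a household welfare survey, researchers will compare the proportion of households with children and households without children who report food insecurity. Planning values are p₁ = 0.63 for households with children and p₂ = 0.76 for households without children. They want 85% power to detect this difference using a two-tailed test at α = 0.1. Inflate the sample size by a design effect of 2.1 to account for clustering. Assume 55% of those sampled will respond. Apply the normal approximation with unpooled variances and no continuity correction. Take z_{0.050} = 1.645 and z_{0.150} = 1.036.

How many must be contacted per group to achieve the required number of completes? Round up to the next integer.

n = 675 per group

n = (z_{α/2} + z_β)² · [p₁(1−p₁) + p₂(1−p₂)] / (p₁ − p₂)²
  = (1.645 + 1.036)² · (0.63·0.37 + 0.76·0.24) / (-0.13)²
  = (2.681)² · (0.2331 + 0.1824) / 0.0169
  = 7.1878 · 0.4155 / 0.0169
  = 176.72
Design effect: 2.1 × 176.72 = 371.11.
Adjust for 55% response: 371.11 / 0.55 = 674.74.
Round up → n = 675 per group.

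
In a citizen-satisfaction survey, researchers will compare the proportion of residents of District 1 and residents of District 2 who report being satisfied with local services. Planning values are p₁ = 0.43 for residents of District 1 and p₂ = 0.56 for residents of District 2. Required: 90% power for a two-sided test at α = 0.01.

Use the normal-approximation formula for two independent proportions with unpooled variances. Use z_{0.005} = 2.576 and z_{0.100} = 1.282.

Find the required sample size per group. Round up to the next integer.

n = 433 per group

n = (z_{α/2} + z_β)² · [p₁(1−p₁) + p₂(1−p₂)] / (p₁ − p₂)²
  = (2.576 + 1.282)² · (0.43·0.57 + 0.56·0.44) / (-0.13)²
  = (3.858)² · (0.2451 + 0.2464) / 0.0169
  = 14.8842 · 0.4915 / 0.0169
  = 432.87
Round up → n = 433 per group.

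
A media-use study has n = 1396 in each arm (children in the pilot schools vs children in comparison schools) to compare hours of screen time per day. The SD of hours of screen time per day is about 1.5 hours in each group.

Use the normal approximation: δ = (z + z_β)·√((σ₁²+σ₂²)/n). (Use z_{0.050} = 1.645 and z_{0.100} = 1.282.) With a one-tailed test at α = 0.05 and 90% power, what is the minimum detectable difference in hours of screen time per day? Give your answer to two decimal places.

Minimum detectable difference ≈ 0.17 hours

δ = (z_α + z_β) · √((σ₁²+σ₂²)/n)
  = (1.645 + 1.282) · √(4.5/1396)
  = 2.927 · √0.00322
  = 2.927 · 0.0568
  = 0.1662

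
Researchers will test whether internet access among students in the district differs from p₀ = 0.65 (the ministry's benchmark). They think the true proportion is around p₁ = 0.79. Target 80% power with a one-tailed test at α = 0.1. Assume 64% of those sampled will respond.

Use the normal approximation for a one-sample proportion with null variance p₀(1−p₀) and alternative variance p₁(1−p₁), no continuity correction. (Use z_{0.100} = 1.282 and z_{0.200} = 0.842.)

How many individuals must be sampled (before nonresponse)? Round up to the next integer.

n = 73

n = [z_α·√(p₀q₀) + z_β·√(p₁q₁)]² / (p₁ − p₀)²
  = [1.282·√(0.65·0.35) + 0.842·√(0.79·0.21)]² / (0.14)²
  = [1.282·0.4770 + 0.842·0.4073]² / 0.0196
  = [0.9544]² / 0.0196
  = 46.48
Adjust for 64% response: 46.48 / 0.64 = 72.62.
Round up → n = 73.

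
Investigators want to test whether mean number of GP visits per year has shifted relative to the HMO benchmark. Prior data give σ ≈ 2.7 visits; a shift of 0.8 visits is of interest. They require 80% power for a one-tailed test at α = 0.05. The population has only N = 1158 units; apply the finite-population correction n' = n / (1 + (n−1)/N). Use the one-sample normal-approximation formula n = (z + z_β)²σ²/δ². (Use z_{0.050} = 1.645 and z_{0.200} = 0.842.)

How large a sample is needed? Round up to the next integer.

n = 67

n = (z_α + z_β)² · σ² / δ²
  = (1.645 + 0.842)² · 2.7² / 0.8²
  = 6.1852 · 7.29 / 0.64
  = 70.45
Finite-population correction (N = 1158): 70.45 / (1 + (70.45 − 1)/1158) = 66.47.
Round up → n = 67.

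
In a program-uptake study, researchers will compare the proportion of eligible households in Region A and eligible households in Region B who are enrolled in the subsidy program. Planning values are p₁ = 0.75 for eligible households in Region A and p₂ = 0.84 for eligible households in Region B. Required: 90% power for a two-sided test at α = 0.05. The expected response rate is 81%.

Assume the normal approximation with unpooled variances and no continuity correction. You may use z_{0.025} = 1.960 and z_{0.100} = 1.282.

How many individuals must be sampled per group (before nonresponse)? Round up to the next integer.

n = 516 per group

n = (z_{α/2} + z_β)² · [p₁(1−p₁) + p₂(1−p₂)] / (p₁ − p₂)²
  = (1.960 + 1.282)² · (0.75·0.25 + 0.84·0.16) / (-0.09)²
  = (3.242)² · (0.1875 + 0.1344) / 0.0081
  = 10.5106 · 0.3219 / 0.0081
  = 417.70
Adjust for 81% response: 417.70 / 0.81 = 515.68.
Round up → n = 516 per group.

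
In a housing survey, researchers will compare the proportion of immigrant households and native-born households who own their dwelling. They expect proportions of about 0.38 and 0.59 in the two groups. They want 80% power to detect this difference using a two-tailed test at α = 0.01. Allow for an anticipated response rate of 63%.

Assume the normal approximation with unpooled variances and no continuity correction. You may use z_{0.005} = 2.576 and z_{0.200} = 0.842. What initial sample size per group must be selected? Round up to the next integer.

n = (z_{α/2} + z_β)² · [p₁(1−p₁) + p₂(1−p₂)] / (p₁ − p₂)²
  = (2.576 + 0.842)² · (0.38·0.62 + 0.59·0.41) / (-0.21)²
  = (3.418)² · (0.2356 + 0.2419) / 0.0441
  = 11.6827 · 0.4775 / 0.0441
  = 126.50
Adjust for 63% response: 126.50 / 0.63 = 200.79.
Round up → n = 201 per group.

n = 201 per group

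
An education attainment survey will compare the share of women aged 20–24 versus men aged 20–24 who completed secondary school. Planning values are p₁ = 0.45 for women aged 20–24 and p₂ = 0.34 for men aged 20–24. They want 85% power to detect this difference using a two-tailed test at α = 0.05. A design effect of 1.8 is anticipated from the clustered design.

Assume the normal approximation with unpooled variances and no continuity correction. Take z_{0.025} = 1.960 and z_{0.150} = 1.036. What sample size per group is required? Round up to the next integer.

n = (z_{α/2} + z_β)² · [p₁(1−p₁) + p₂(1−p₂)] / (p₁ − p₂)²
  = (1.960 + 1.036)² · (0.45·0.55 + 0.34·0.66) / (0.11)²
  = (2.996)² · (0.2475 + 0.2244) / 0.0121
  = 8.9760 · 0.4719 / 0.0121
  = 350.06
Design effect: 1.8 × 350.06 = 630.12.
Round up → n = 631 per group.

n = 631 per group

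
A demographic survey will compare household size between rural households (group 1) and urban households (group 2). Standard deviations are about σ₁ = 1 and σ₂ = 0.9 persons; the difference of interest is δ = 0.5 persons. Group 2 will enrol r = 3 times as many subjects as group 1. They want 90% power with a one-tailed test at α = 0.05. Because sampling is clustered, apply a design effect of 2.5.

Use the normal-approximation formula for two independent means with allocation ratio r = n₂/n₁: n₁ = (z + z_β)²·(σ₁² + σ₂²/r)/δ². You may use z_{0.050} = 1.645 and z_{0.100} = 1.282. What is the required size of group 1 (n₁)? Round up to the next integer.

n₁ = 109

n₁ = (z_α + z_β)² · (σ₁² + σ₂²/r) / δ²
   = (1.645 + 1.282)² · (1² + 0.9²/3) / 0.5²
   = 8.5673 · (1 + 0.27) / 0.25
   = 8.5673 · 1.27 / 0.25
   = 43.52
Design effect: 2.5 × 43.52 = 108.81.
Round up → n₁ = 109; n₂ = r·n₁ = 3 × 109 = 327.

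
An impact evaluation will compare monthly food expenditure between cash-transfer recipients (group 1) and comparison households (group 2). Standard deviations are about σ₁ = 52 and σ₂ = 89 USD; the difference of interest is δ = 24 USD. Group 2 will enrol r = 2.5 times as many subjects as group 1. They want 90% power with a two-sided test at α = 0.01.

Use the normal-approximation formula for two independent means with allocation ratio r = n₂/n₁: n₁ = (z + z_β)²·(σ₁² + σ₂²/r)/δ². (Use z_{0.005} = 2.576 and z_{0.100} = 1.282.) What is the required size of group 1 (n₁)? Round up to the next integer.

n₁ = 152

n₁ = (z_{α/2} + z_β)² · (σ₁² + σ₂²/r) / δ²
   = (2.576 + 1.282)² · (52² + 89²/2.5) / 24²
   = 14.8842 · (2704 + 3168.4) / 576
   = 14.8842 · 5872.4 / 576
   = 151.75
Round up → n₁ = 152; n₂ = r·n₁ = 2.5 × 152 = 380.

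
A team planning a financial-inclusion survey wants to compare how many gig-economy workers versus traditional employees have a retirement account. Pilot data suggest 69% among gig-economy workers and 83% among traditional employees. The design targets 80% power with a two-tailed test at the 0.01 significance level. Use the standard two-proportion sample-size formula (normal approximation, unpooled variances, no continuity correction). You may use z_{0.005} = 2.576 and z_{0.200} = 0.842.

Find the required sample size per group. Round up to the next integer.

n = (z_{α/2} + z_β)² · [p₁(1−p₁) + p₂(1−p₂)] / (p₁ − p₂)²
  = (2.576 + 0.842)² · (0.69·0.31 + 0.83·0.17) / (-0.14)²
  = (3.418)² · (0.2139 + 0.1411) / 0.0196
  = 11.6827 · 0.3550 / 0.0196
  = 211.60
Round up → n = 212 per group.

n = 212 per group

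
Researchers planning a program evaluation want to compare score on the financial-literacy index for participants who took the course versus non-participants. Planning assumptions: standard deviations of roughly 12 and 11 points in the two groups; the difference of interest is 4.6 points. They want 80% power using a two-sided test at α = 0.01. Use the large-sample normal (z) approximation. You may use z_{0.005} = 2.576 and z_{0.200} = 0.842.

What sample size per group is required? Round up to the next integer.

n = 147 per group

n = (z_{α/2} + z_β)² · (σ₁² + σ₂²) / δ²
  = (2.576 + 0.842)² · (12² + 11² = 265) / 4.6²
  = 11.6827 · 265 / 21.16
  = 146.31
Round up → n = 147 per group.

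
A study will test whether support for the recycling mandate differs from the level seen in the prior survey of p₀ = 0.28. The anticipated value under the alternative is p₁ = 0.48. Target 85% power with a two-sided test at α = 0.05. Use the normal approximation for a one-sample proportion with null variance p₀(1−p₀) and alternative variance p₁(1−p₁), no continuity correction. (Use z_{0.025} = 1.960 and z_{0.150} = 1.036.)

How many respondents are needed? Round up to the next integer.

n = [z_{α/2}·√(p₀q₀) + z_β·√(p₁q₁)]² / (p₁ − p₀)²
  = [1.960·√(0.28·0.72) + 1.036·√(0.48·0.52)]² / (0.20)²
  = [1.960·0.4490 + 1.036·0.4996]² / 0.0400
  = [1.3976]² / 0.0400
  = 48.83
Round up → n = 49.

n = 49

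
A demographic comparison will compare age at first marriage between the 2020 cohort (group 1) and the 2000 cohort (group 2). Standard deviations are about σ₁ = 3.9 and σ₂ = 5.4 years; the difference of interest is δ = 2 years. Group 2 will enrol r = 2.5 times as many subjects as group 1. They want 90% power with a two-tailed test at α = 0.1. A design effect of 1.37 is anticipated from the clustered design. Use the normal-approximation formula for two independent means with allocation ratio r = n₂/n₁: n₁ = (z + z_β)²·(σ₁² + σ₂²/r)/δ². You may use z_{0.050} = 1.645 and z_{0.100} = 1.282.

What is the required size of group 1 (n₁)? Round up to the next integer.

n₁ = 79

n₁ = (z_{α/2} + z_β)² · (σ₁² + σ₂²/r) / δ²
   = (1.645 + 1.282)² · (3.9² + 5.4²/2.5) / 2²
   = 8.5673 · (15.21 + 11.664) / 4
   = 8.5673 · 26.874 / 4
   = 57.56
Design effect: 1.37 × 57.56 = 78.86.
Round up → n₁ = 79; n₂ = r·n₁ = 2.5 × 79 = 198.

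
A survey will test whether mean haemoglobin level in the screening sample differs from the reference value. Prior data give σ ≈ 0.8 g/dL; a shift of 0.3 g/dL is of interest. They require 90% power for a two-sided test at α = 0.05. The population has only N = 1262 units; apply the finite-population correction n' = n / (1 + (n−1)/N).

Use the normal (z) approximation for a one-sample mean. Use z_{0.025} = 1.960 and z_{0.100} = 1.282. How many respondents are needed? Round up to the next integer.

n = 71

n = (z_{α/2} + z_β)² · σ² / δ²
  = (1.960 + 1.282)² · 0.8² / 0.3²
  = 10.5106 · 0.64 / 0.09
  = 74.74
Finite-population correction (N = 1262): 74.74 / (1 + (74.74 − 1)/1262) = 70.62.
Round up → n = 71.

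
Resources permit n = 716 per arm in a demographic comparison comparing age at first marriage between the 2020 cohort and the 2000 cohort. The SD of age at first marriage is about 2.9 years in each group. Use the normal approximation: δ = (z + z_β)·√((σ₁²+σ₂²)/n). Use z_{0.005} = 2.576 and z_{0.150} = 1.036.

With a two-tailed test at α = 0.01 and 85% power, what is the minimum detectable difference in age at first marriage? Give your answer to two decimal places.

Minimum detectable difference ≈ 0.55 years

δ = (z_{α/2} + z_β) · √((σ₁²+σ₂²)/n)
  = (2.576 + 1.036) · √(16.82/716)
  = 3.612 · √0.02349
  = 3.612 · 0.1533
  = 0.5536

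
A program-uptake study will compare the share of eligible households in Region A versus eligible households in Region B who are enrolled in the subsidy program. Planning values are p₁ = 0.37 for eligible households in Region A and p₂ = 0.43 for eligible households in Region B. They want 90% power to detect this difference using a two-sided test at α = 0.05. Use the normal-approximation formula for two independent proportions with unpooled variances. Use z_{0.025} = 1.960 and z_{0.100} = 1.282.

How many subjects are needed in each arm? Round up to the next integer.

n = (z_{α/2} + z_β)² · [p₁(1−p₁) + p₂(1−p₂)] / (p₁ − p₂)²
  = (1.960 + 1.282)² · (0.37·0.63 + 0.43·0.57) / (-0.06)²
  = (3.242)² · (0.2331 + 0.2451) / 0.0036
  = 10.5106 · 0.4782 / 0.0036
  = 1396.15
Round up → n = 1397 per group.

n = 1397 per group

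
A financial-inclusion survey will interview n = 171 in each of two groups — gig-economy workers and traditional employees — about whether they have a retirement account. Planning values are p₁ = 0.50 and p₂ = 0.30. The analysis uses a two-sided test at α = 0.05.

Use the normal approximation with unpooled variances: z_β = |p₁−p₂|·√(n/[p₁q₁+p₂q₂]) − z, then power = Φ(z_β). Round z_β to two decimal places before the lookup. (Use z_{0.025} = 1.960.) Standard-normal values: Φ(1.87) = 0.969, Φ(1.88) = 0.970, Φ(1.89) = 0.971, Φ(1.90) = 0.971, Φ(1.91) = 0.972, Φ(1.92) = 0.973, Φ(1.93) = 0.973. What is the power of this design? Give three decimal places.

z_β = |p₁−p₂|·√(n/[p₁q₁+p₂q₂]) − z_{α/2}
    = 0.20 · √(171/0.4600) − 1.960
    = 0.20 · 19.2805 − 1.960
    = 3.8561 − 1.960 = 1.8961 → 1.90
Power = Φ(1.90) = 0.971.

Power ≈ 0.971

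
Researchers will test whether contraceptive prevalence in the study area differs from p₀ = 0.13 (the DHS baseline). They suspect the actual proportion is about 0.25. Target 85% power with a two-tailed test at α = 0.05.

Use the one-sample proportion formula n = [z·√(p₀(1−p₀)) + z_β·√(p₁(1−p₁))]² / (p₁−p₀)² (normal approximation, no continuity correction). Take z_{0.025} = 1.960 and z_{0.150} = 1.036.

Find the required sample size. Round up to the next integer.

n = 86

n = [z_{α/2}·√(p₀q₀) + z_β·√(p₁q₁)]² / (p₁ − p₀)²
  = [1.960·√(0.13·0.87) + 1.036·√(0.25·0.75)]² / (0.12)²
  = [1.960·0.3363 + 1.036·0.4330]² / 0.0144
  = [1.1078]² / 0.0144
  = 85.22
Round up → n = 86.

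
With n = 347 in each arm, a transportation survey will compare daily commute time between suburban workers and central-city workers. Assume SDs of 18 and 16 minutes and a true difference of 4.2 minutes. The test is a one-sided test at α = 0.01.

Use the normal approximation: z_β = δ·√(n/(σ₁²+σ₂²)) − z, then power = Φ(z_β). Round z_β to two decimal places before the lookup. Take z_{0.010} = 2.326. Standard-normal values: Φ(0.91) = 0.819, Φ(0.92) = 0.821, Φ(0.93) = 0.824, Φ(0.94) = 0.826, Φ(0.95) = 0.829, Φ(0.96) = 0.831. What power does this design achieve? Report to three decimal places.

Power ≈ 0.821

z_β = δ·√(n/(σ₁²+σ₂²)) − z_α
    = 4.2 · √(347/580) − 2.326
    = 4.2 · 0.77348 − 2.326
    = 3.2486 − 2.326 = 0.9226 → 0.92
Power = Φ(0.92) = 0.821.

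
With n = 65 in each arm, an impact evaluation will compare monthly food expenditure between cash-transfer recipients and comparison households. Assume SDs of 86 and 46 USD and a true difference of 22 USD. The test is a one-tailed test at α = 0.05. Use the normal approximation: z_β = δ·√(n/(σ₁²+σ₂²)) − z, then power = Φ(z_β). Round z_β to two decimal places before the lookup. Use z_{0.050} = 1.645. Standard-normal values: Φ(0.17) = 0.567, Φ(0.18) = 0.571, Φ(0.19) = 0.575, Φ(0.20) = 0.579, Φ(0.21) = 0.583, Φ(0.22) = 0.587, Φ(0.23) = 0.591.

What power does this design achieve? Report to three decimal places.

Power ≈ 0.567

z_β = δ·√(n/(σ₁²+σ₂²)) − z_α
    = 22 · √(65/9512) − 1.645
    = 22 · 0.08266 − 1.645
    = 1.8186 − 1.645 = 0.1736 → 0.17
Power = Φ(0.17) = 0.567.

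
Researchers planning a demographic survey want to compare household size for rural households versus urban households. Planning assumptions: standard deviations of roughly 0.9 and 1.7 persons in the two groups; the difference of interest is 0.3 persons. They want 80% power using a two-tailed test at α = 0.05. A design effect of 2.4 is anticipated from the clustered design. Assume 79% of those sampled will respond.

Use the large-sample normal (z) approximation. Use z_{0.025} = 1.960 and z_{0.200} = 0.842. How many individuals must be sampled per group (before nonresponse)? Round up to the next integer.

n = (z_{α/2} + z_β)² · (σ₁² + σ₂²) / δ²
  = (1.960 + 0.842)² · (0.9² + 1.7² = 3.7) / 0.3²
  = 7.8512 · 3.7 / 0.09
  = 322.77
Design effect: 2.4 × 322.77 = 774.65.
Adjust for 79% response: 774.65 / 0.79 = 980.57.
Round up → n = 981 per group.

n = 981 per group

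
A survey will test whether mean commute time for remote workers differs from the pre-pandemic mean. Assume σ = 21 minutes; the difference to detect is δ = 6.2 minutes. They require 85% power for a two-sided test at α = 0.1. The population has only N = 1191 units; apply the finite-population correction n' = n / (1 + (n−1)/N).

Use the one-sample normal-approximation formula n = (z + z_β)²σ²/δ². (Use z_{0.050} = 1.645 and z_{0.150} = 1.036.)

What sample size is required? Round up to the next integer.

n = 78

n = (z_{α/2} + z_β)² · σ² / δ²
  = (1.645 + 1.036)² · 21² / 6.2²
  = 7.1878 · 441 / 38.44
  = 82.46
Finite-population correction (N = 1191): 82.46 / (1 + (82.46 − 1)/1191) = 77.18.
Round up → n = 78.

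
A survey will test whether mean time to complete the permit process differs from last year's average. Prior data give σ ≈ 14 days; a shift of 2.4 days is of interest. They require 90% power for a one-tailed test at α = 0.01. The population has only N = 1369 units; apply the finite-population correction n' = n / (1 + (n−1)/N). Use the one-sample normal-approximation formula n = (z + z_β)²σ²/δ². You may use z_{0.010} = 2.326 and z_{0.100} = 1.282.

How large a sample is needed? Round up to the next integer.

n = 335

n = (z_α + z_β)² · σ² / δ²
  = (2.326 + 1.282)² · 14² / 2.4²
  = 13.0177 · 196 / 5.76
  = 442.96
Finite-population correction (N = 1369): 442.96 / (1 + (442.96 − 1)/1369) = 334.86.
Round up → n = 335.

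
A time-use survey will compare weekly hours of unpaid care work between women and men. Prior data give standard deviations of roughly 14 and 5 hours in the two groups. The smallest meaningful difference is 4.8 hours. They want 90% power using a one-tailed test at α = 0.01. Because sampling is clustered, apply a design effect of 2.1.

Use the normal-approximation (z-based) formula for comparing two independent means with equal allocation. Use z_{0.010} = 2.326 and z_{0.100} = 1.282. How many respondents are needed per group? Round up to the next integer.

n = 263 per group

n = (z_α + z_β)² · (σ₁² + σ₂²) / δ²
  = (2.326 + 1.282)² · (14² + 5² = 221) / 4.8²
  = 13.0177 · 221 / 23.04
  = 124.87
Design effect: 2.1 × 124.87 = 262.22.
Round up → n = 263 per group.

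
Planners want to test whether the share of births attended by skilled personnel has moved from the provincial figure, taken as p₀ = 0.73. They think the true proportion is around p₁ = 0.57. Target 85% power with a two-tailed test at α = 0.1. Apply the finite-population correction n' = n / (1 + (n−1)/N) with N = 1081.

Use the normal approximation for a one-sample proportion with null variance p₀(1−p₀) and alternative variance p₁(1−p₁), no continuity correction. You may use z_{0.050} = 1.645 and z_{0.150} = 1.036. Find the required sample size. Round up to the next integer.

n = [z_{α/2}·√(p₀q₀) + z_β·√(p₁q₁)]² / (p₁ − p₀)²
  = [1.645·√(0.73·0.27) + 1.036·√(0.57·0.43)]² / (-0.16)²
  = [1.645·0.4440 + 1.036·0.4951]² / 0.0256
  = [1.2432]² / 0.0256
  = 60.37
Finite-population correction (N = 1081): 60.37 / (1 + (60.37 − 1)/1081) = 57.23.
Round up → n = 58.

n = 58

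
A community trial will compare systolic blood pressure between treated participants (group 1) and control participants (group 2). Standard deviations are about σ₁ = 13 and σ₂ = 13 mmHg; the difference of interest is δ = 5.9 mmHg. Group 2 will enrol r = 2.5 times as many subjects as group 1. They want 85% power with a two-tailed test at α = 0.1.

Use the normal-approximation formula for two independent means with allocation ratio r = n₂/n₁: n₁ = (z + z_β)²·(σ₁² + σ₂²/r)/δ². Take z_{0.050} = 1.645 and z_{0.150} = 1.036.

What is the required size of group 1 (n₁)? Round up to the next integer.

n₁ = 49

n₁ = (z_{α/2} + z_β)² · (σ₁² + σ₂²/r) / δ²
   = (1.645 + 1.036)² · (13² + 13²/2.5) / 5.9²
   = 7.1878 · (169 + 67.6) / 34.81
   = 7.1878 · 236.6 / 34.81
   = 48.85
Round up → n₁ = 49; n₂ = r·n₁ = 2.5 × 49 = 123.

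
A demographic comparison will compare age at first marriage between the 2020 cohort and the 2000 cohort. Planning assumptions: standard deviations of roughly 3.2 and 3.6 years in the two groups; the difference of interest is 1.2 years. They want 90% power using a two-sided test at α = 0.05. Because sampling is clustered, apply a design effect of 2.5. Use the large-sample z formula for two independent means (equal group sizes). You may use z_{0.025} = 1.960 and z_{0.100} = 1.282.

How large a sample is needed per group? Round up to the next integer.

n = 424 per group

n = (z_{α/2} + z_β)² · (σ₁² + σ₂²) / δ²
  = (1.960 + 1.282)² · (3.2² + 3.6² = 23.2) / 1.2²
  = 10.5106 · 23.2 / 1.44
  = 169.34
Design effect: 2.5 × 169.34 = 423.34.
Round up → n = 424 per group.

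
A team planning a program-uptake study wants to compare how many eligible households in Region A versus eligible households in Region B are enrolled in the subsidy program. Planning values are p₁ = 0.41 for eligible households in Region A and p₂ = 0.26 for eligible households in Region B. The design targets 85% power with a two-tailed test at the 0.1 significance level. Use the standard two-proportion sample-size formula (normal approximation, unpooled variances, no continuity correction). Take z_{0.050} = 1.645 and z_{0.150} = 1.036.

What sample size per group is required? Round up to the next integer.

n = 139 per group

n = (z_{α/2} + z_β)² · [p₁(1−p₁) + p₂(1−p₂)] / (p₁ − p₂)²
  = (1.645 + 1.036)² · (0.41·0.59 + 0.26·0.74) / (0.15)²
  = (2.681)² · (0.2419 + 0.1924) / 0.0225
  = 7.1878 · 0.4343 / 0.0225
  = 138.74
Round up → n = 139 per group.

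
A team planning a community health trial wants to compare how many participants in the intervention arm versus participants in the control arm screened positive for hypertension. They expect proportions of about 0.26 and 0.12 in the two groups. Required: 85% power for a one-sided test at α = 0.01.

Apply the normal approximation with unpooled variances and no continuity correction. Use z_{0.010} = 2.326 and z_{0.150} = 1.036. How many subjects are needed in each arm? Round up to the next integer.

n = (z_α + z_β)² · [p₁(1−p₁) + p₂(1−p₂)] / (p₁ − p₂)²
  = (2.326 + 1.036)² · (0.26·0.74 + 0.12·0.88) / (0.14)²
  = (3.362)² · (0.1924 + 0.1056) / 0.0196
  = 11.3030 · 0.2980 / 0.0196
  = 171.85
Round up → n = 172 per group.

n = 172 per group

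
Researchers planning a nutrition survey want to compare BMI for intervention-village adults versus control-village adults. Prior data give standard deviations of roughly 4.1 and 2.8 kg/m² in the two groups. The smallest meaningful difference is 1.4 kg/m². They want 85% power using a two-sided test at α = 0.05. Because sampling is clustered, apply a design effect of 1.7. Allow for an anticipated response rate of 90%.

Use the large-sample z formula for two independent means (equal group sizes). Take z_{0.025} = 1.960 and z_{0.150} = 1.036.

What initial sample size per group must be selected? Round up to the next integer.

n = 214 per group

n = (z_{α/2} + z_β)² · (σ₁² + σ₂²) / δ²
  = (1.960 + 1.036)² · (4.1² + 2.8² = 24.65) / 1.4²
  = 8.9760 · 24.65 / 1.96
  = 112.89
Design effect: 1.7 × 112.89 = 191.91.
Adjust for 90% response: 191.91 / 0.90 = 213.23.
Round up → n = 214 per group.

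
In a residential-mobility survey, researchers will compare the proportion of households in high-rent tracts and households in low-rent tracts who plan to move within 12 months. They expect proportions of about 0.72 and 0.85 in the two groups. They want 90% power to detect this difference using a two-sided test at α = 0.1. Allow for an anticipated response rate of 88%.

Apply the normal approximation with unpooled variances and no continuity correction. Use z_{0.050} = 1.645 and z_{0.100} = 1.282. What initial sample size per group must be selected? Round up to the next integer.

n = (z_{α/2} + z_β)² · [p₁(1−p₁) + p₂(1−p₂)] / (p₁ − p₂)²
  = (1.645 + 1.282)² · (0.72·0.28 + 0.85·0.15) / (-0.13)²
  = (2.927)² · (0.2016 + 0.1275) / 0.0169
  = 8.5673 · 0.3291 / 0.0169
  = 166.83
Adjust for 88% response: 166.83 / 0.88 = 189.58.
Round up → n = 190 per group.

n = 190 per group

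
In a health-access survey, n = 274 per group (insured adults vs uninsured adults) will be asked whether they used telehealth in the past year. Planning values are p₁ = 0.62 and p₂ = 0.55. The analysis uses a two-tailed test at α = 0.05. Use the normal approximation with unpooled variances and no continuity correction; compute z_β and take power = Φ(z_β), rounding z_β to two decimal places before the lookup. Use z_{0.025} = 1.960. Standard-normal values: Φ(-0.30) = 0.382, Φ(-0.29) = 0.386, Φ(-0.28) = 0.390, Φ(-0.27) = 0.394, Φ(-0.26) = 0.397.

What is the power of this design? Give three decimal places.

Power ≈ 0.386

z_β = |p₁−p₂|·√(n/[p₁q₁+p₂q₂]) − z_{α/2}
    = 0.07 · √(274/0.4831) − 1.960
    = 0.07 · 23.8153 − 1.960
    = 1.6671 − 1.960 = -0.2929 → -0.29
Power = Φ(-0.29) = 0.386.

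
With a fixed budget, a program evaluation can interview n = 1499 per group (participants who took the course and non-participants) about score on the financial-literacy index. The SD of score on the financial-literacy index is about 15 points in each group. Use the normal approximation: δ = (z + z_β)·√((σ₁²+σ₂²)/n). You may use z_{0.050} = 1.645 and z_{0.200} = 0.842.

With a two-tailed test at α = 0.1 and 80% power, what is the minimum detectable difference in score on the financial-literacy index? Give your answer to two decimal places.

Minimum detectable difference ≈ 1.36 points

δ = (z_{α/2} + z_β) · √((σ₁²+σ₂²)/n)
  = (1.645 + 0.842) · √(450/1499)
  = 2.487 · √0.3002
  = 2.487 · 0.5479
  = 1.3626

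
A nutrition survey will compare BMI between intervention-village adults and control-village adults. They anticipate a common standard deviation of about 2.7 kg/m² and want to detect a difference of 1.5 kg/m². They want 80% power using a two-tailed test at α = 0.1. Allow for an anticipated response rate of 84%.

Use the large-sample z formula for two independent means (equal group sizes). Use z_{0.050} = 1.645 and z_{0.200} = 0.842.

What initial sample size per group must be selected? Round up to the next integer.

n = 48 per group

n = (z_{α/2} + z_β)² · (σ₁² + σ₂²) / δ²
  = (1.645 + 0.842)² · (2·2.7² = 14.58) / 1.5²
  = 6.1852 · 14.58 / 2.25
  = 40.08
Adjust for 84% response: 40.08 / 0.84 = 47.71.
Round up → n = 48 per group.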